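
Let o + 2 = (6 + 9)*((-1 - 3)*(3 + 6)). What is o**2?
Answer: 293764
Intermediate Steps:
o = -542 (o = -2 + (6 + 9)*((-1 - 3)*(3 + 6)) = -2 + 15*(-4*9) = -2 + 15*(-36) = -2 - 540 = -542)
o**2 = (-542)**2 = 293764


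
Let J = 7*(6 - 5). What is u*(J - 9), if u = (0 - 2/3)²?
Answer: -8/9 ≈ -0.88889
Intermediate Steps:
u = 4/9 (u = (0 - 2*⅓)² = (0 - ⅔)² = (-⅔)² = 4/9 ≈ 0.44444)
J = 7 (J = 7*1 = 7)
u*(J - 9) = 4*(7 - 9)/9 = (4/9)*(-2) = -8/9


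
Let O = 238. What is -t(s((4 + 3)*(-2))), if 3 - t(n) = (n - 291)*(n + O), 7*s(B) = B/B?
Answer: -3394159/49 ≈ -69269.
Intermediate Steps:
s(B) = 1/7 (s(B) = (B/B)/7 = (1/7)*1 = 1/7)
t(n) = 3 - (-291 + n)*(238 + n) (t(n) = 3 - (n - 291)*(n + 238) = 3 - (-291 + n)*(238 + n))
-t(s((4 + 3)*(-2))) = -(69261 - (1/7)**2 + 53*(1/7)) = -(69261 - 1*1/49 + 53/7) = -(69261 - 1/49 + 53/7) = -1*3394159/49 = -3394159/49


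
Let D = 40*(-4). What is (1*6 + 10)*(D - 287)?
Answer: -7152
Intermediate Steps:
D = -160
(1*6 + 10)*(D - 287) = (1*6 + 10)*(-160 - 287) = (6 + 10)*(-447) = 16*(-447) = -7152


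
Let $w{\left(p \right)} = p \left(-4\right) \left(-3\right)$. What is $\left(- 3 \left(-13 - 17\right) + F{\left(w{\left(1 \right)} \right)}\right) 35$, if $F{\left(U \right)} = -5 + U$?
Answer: $3395$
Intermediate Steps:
$w{\left(p \right)} = 12 p$ ($w{\left(p \right)} = - 4 p \left(-3\right) = 12 p$)
$\left(- 3 \left(-13 - 17\right) + F{\left(w{\left(1 \right)} \right)}\right) 35 = \left(- 3 \left(-13 - 17\right) + \left(-5 + 12 \cdot 1\right)\right) 35 = \left(\left(-3\right) \left(-30\right) + \left(-5 + 12\right)\right) 35 = \left(90 + 7\right) 35 = 97 \cdot 35 = 3395$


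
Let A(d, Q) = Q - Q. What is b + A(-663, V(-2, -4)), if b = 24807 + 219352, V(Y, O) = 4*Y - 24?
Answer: 244159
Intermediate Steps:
V(Y, O) = -24 + 4*Y
A(d, Q) = 0
b = 244159
b + A(-663, V(-2, -4)) = 244159 + 0 = 244159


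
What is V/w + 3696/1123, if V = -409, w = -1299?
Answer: 5260411/1458777 ≈ 3.6060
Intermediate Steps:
V/w + 3696/1123 = -409/(-1299) + 3696/1123 = -409*(-1/1299) + 3696*(1/1123) = 409/1299 + 3696/1123 = 5260411/1458777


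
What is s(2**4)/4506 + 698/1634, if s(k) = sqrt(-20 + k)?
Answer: 349/817 + I/2253 ≈ 0.42717 + 0.00044385*I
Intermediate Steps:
s(2**4)/4506 + 698/1634 = sqrt(-20 + 2**4)/4506 + 698/1634 = sqrt(-20 + 16)*(1/4506) + 698*(1/1634) = sqrt(-4)*(1/4506) + 349/817 = (2*I)*(1/4506) + 349/817 = I/2253 + 349/817 = 349/817 + I/2253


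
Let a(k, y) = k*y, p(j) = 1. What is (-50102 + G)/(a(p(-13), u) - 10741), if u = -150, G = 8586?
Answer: 41516/10891 ≈ 3.8120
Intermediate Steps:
(-50102 + G)/(a(p(-13), u) - 10741) = (-50102 + 8586)/(1*(-150) - 10741) = -41516/(-150 - 10741) = -41516/(-10891) = -41516*(-1/10891) = 41516/10891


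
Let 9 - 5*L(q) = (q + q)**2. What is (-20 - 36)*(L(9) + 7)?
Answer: 3136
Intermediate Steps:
L(q) = 9/5 - 4*q**2/5 (L(q) = 9/5 - (q + q)**2/5 = 9/5 - 4*q**2/5)
(-20 - 36)*(L(9) + 7) = (-20 - 36)*((9/5 - 4/5*9**2) + 7) = -56*((9/5 - 4/5*81) + 7) = -56*((9/5 - 324/5) + 7) = -56*(-63 + 7) = -56*(-56) = 3136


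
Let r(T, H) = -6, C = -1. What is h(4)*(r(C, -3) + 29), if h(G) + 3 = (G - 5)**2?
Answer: -46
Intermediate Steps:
h(G) = -3 + (-5 + G)**2 (h(G) = -3 + (G - 5)**2 = -3 + (-5 + G)**2)
h(4)*(r(C, -3) + 29) = (-3 + (-5 + 4)**2)*(-6 + 29) = (-3 + (-1)**2)*23 = (-3 + 1)*23 = -2*23 = -46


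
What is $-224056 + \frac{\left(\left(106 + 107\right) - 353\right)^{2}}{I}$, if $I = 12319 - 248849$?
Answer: $- \frac{757085504}{3379} \approx -2.2406 \cdot 10^{5}$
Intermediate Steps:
$I = -236530$
$-224056 + \frac{\left(\left(106 + 107\right) - 353\right)^{2}}{I} = -224056 + \frac{\left(\left(106 + 107\right) - 353\right)^{2}}{-236530} = -224056 + \left(213 - 353\right)^{2} \left(- \frac{1}{236530}\right) = -224056 + \left(-140\right)^{2} \left(- \frac{1}{236530}\right) = -224056 + 19600 \left(- \frac{1}{236530}\right) = -224056 - \frac{280}{3379} = - \frac{757085504}{3379}$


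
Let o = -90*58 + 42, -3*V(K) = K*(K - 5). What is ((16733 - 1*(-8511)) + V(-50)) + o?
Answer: 57448/3 ≈ 19149.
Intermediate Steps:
V(K) = -K*(-5 + K)/3 (V(K) = -K*(K - 5)/3 = -K*(-5 + K)/3)
o = -5178 (o = -5220 + 42 = -5178)
((16733 - 1*(-8511)) + V(-50)) + o = ((16733 - 1*(-8511)) + (⅓)*(-50)*(5 - 1*(-50))) - 5178 = ((16733 + 8511) + (⅓)*(-50)*(5 + 50)) - 5178 = (25244 + (⅓)*(-50)*55) - 5178 = (25244 - 2750/3) - 5178 = 72982/3 - 5178 = 57448/3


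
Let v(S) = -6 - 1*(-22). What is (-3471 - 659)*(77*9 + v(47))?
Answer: -2928170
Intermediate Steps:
v(S) = 16 (v(S) = -6 + 22 = 16)
(-3471 - 659)*(77*9 + v(47)) = (-3471 - 659)*(77*9 + 16) = -4130*(693 + 16) = -4130*709 = -2928170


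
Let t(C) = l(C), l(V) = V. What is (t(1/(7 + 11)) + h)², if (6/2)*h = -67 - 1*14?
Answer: 235225/324 ≈ 726.00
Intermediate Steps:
t(C) = C
h = -27 (h = (-67 - 1*14)/3 = (-67 - 14)/3 = (⅓)*(-81) = -27)
(t(1/(7 + 11)) + h)² = (1/(7 + 11) - 27)² = (1/18 - 27)² = (-485/18)² = 235225/324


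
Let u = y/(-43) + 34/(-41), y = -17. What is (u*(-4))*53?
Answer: 162180/1763 ≈ 91.991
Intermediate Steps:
u = -765/1763 (u = -17/(-43) + 34/(-41) = -17*(-1/43) + 34*(-1/41) = 17/43 - 34/41 = -765/1763 ≈ -0.43392)
(u*(-4))*53 = -765/1763*(-4)*53 = (3060/1763)*53 = 162180/1763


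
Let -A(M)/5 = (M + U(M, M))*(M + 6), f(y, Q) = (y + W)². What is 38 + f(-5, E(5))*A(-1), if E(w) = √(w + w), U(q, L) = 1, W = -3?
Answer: 38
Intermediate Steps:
E(w) = √2*√w (E(w) = √(2*w) = √2*√w)
f(y, Q) = (-3 + y)² (f(y, Q) = (y - 3)² = (-3 + y)²)
A(M) = -5*(1 + M)*(6 + M) (A(M) = -5*(M + 1)*(M + 6) = -5*(1 + M)*(6 + M))
38 + f(-5, E(5))*A(-1) = 38 + (-3 - 5)²*(-30 - 35*(-1) - 5*(-1)²) = 38 + (-8)²*(-30 + 35 - 5*1) = 38 + 64*(-30 + 35 - 5) = 38 + 64*0 = 38 + 0 = 38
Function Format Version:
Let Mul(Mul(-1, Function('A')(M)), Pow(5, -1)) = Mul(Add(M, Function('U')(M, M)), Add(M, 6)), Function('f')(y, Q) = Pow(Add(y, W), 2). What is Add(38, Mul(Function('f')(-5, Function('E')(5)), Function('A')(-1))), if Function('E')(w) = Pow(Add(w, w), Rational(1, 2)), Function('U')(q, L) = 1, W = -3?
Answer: 38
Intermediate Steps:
Function('E')(w) = Mul(Pow(2, Rational(1, 2)), Pow(w, Rational(1, 2))) (Function('E')(w) = Pow(Mul(2, w), Rational(1, 2)) = Mul(Pow(2, Rational(1, 2)), Pow(w, Rational(1, 2))))
Function('f')(y, Q) = Pow(Add(-3, y), 2) (Function('f')(y, Q) = Pow(Add(y, -3), 2) = Pow(Add(-3, y), 2))
Function('A')(M) = Mul(-5, Add(1, M), Add(6, M)) (Function('A')(M) = Mul(-5, Mul(Add(M, 1), Add(M, 6))) = Mul(-5, Mul(Add(1, M), Add(6, M))) = Mul(-5, Add(1, M), Add(6, M)))
Add(38, Mul(Function('f')(-5, Function('E')(5)), Function('A')(-1))) = Add(38, Mul(Pow(Add(-3, -5), 2), Add(-30, Mul(-35, -1), Mul(-5, Pow(-1, 2))))) = Add(38, Mul(Pow(-8, 2), Add(-30, 35, Mul(-5, 1)))) = Add(38, Mul(64, Add(-30, 35, -5))) = Add(38, Mul(64, 0)) = Add(38, 0) = 38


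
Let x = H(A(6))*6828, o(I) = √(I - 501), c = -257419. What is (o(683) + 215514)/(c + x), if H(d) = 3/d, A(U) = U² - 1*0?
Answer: -107757/128425 - √182/256850 ≈ -0.83912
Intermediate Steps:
o(I) = √(-501 + I)
A(U) = U² (A(U) = U² + 0 = U²)
x = 569 (x = (3/(6²))*6828 = (3/36)*6828 = (3*(1/36))*6828 = (1/12)*6828 = 569)
(o(683) + 215514)/(c + x) = (√(-501 + 683) + 215514)/(-257419 + 569) = (√182 + 215514)/(-256850) = (215514 + √182)*(-1/256850) = -107757/128425 - √182/256850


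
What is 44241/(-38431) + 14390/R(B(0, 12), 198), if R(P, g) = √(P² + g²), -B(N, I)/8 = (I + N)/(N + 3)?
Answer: -44241/38431 + 7195*√10057/10057 ≈ 70.595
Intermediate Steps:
B(N, I) = -8*(I + N)/(3 + N) (B(N, I) = -8*(I + N)/(N + 3) = -8*(I + N)/(3 + N))
44241/(-38431) + 14390/R(B(0, 12), 198) = 44241/(-38431) + 14390/(√((8*(-1*12 - 1*0)/(3 + 0))² + 198²)) = 44241*(-1/38431) + 14390/(√((8*(-12 + 0)/3)² + 39204)) = -44241/38431 + 14390/(√((8*(⅓)*(-12))² + 39204)) = -44241/38431 + 14390/(√((-32)² + 39204)) = -44241/38431 + 14390/(√(1024 + 39204)) = -44241/38431 + 14390/(√40228) = -44241/38431 + 14390/((2*√10057)) = -44241/38431 + 14390*(√10057/20114) = -44241/38431 + 7195*√10057/10057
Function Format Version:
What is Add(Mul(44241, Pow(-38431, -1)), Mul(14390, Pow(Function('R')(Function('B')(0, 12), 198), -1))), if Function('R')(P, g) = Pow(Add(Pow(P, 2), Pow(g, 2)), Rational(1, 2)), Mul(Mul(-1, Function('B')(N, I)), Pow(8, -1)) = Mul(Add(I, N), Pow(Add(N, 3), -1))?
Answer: Add(Rational(-44241, 38431), Mul(Rational(7195, 10057), Pow(10057, Rational(1, 2)))) ≈ 70.595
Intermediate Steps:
Function('B')(N, I) = Mul(-8, Pow(Add(3, N), -1), Add(I, N)) (Function('B')(N, I) = Mul(-8, Mul(Add(I, N), Pow(Add(N, 3), -1))) = Mul(-8, Mul(Add(I, N), Pow(Add(3, N), -1))) = Mul(-8, Mul(Pow(Add(3, N), -1), Add(I, N))) = Mul(-8, Pow(Add(3, N), -1), Add(I, N)))
Add(Mul(44241, Pow(-38431, -1)), Mul(14390, Pow(Function('R')(Function('B')(0, 12), 198), -1))) = Add(Mul(44241, Pow(-38431, -1)), Mul(14390, Pow(Pow(Add(Pow(Mul(8, Pow(Add(3, 0), -1), Add(Mul(-1, 12), Mul(-1, 0))), 2), Pow(198, 2)), Rational(1, 2)), -1))) = Add(Mul(44241, Rational(-1, 38431)), Mul(14390, Pow(Pow(Add(Pow(Mul(8, Pow(3, -1), Add(-12, 0)), 2), 39204), Rational(1, 2)), -1))) = Add(Rational(-44241, 38431), Mul(14390, Pow(Pow(Add(Pow(Mul(8, Rational(1, 3), -12), 2), 39204), Rational(1, 2)), -1))) = Add(Rational(-44241, 38431), Mul(14390, Pow(Pow(Add(Pow(-32, 2), 39204), Rational(1, 2)), -1))) = Add(Rational(-44241, 38431), Mul(14390, Pow(Pow(Add(1024, 39204), Rational(1, 2)), -1))) = Add(Rational(-44241, 38431), Mul(14390, Pow(Pow(40228, Rational(1, 2)), -1))) = Add(Rational(-44241, 38431), Mul(14390, Pow(Mul(2, Pow(10057, Rational(1, 2))), -1))) = Add(Rational(-44241, 38431), Mul(14390, Mul(Rational(1, 20114), Pow(10057, Rational(1, 2))))) = Add(Rational(-44241, 38431), Mul(Rational(7195, 10057), Pow(10057, Rational(1, 2))))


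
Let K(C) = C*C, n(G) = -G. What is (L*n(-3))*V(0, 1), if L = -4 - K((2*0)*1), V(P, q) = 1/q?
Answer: -12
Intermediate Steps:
V(P, q) = 1/q
K(C) = C²
L = -4 (L = -4 - ((2*0)*1)² = -4 - (0*1)² = -4 - 1*0² = -4 - 1*0 = -4 + 0 = -4)
(L*n(-3))*V(0, 1) = -(-4)*(-3)/1 = -4*3*1 = -12*1 = -12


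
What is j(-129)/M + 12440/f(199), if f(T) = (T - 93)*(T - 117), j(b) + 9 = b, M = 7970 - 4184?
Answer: 1912431/1371163 ≈ 1.3948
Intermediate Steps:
M = 3786
j(b) = -9 + b
f(T) = (-117 + T)*(-93 + T) (f(T) = (-93 + T)*(-117 + T) = (-117 + T)*(-93 + T))
j(-129)/M + 12440/f(199) = (-9 - 129)/3786 + 12440/(10881 + 199² - 210*199) = -138*1/3786 + 12440/(10881 + 39601 - 41790) = -23/631 + 12440/8692 = -23/631 + 12440*(1/8692) = -23/631 + 3110/2173 = 1912431/1371163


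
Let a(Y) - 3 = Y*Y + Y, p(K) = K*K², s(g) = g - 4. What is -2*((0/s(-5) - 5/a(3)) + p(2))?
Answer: -46/3 ≈ -15.333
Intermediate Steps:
s(g) = -4 + g
p(K) = K³
a(Y) = 3 + Y + Y² (a(Y) = 3 + (Y*Y + Y) = 3 + (Y² + Y) = 3 + (Y + Y²) = 3 + Y + Y²)
-2*((0/s(-5) - 5/a(3)) + p(2)) = -2*((0/(-4 - 5) - 5/(3 + 3 + 3²)) + 2³) = -2*((0/(-9) - 5/(3 + 3 + 9)) + 8) = -2*((0*(-⅑) - 5/15) + 8) = -2*((0 - 5*1/15) + 8) = -2*((0 - ⅓) + 8) = -2*(-⅓ + 8) = -2*23/3 = -46/3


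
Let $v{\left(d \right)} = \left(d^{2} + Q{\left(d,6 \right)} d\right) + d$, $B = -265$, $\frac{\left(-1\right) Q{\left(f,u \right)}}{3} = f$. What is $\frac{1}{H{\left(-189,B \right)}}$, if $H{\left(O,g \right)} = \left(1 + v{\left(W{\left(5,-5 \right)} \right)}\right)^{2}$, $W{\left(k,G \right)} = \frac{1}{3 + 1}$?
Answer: $\frac{64}{81} \approx 0.79012$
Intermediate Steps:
$W{\left(k,G \right)} = \frac{1}{4}$
$Q{\left(f,u \right)} = - 3 f$
$v{\left(d \right)} = d - 2 d^{2}$ ($v{\left(d \right)} = \left(d^{2} + - 3 d d\right) + d = \left(d^{2} - 3 d^{2}\right) + d = - 2 d^{2} + d = d - 2 d^{2}$)
$H{\left(O,g \right)} = \frac{81}{64}$ ($H{\left(O,g \right)} = \left(1 + \frac{1 - \frac{1}{2}}{4}\right)^{2} = \left(1 + \frac{1}{4} \cdot \frac{1}{2}\right)^{2} = \left(1 + \frac{1}{8}\right)^{2} = \left(\frac{9}{8}\right)^{2} = \frac{81}{64}$)
$\frac{1}{H{\left(-189,B \right)}} = \frac{1}{\frac{81}{64}} = \frac{64}{81}$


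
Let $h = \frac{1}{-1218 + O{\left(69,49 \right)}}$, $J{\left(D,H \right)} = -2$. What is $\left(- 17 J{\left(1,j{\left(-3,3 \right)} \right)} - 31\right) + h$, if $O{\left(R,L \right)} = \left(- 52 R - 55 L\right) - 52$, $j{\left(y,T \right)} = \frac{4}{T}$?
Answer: $\frac{22658}{7553} \approx 2.9999$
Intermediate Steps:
$O{\left(R,L \right)} = -52 - 55 L - 52 R$ ($O{\left(R,L \right)} = \left(- 55 L - 52 R\right) - 52 = -52 - 55 L - 52 R$)
$h = - \frac{1}{7553}$ ($h = \frac{1}{-1218 - 6335} = \frac{1}{-7553} = - \frac{1}{7553} \approx -0.0001324$)
$\left(- 17 J{\left(1,j{\left(-3,3 \right)} \right)} - 31\right) + h = \left(\left(-17\right) \left(-2\right) - 31\right) - \frac{1}{7553} = \left(34 - 31\right) - \frac{1}{7553} = 3 - \frac{1}{7553} = \frac{22658}{7553}$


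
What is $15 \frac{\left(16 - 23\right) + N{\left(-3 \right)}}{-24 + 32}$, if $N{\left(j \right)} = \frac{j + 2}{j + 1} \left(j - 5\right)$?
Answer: $- \frac{165}{8} \approx -20.625$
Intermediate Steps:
$N{\left(j \right)} = \frac{\left(-5 + j\right) \left(2 + j\right)}{1 + j}$ ($N{\left(j \right)} = \frac{2 + j}{1 + j} \left(-5 + j\right) = \frac{\left(-5 + j\right) \left(2 + j\right)}{1 + j}$)
$15 \frac{\left(16 - 23\right) + N{\left(-3 \right)}}{-24 + 32} = 15 \frac{\left(16 - 23\right) + \frac{-10 + \left(-3\right)^{2} - -9}{1 - 3}}{-24 + 32} = 15 \frac{\left(16 - 23\right) + \frac{-10 + 9 + 9}{-2}}{8} = 15 \left(-7 - 4\right) \frac{1}{8} = 15 \left(\left(-11\right) \frac{1}{8}\right) = 15 \left(- \frac{11}{8}\right) = - \frac{165}{8}$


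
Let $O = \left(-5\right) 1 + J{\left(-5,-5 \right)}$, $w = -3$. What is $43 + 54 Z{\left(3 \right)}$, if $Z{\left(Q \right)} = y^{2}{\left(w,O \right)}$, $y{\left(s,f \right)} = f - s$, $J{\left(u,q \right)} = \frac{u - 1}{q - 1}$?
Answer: $97$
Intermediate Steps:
$J{\left(u,q \right)} = \frac{-1 + u}{-1 + q}$
$O = -4$ ($O = \left(-5\right) 1 + \frac{-1 - 5}{-1 - 5} = -5 + \frac{1}{-6} \left(-6\right) = -5 - -1 = -5 + 1 = -4$)
$Z{\left(Q \right)} = 1$ ($Z{\left(Q \right)} = \left(-4 - -3\right)^{2} = \left(-4 + 3\right)^{2} = \left(-1\right)^{2} = 1$)
$43 + 54 Z{\left(3 \right)} = 43 + 54 \cdot 1 = 43 + 54 = 97$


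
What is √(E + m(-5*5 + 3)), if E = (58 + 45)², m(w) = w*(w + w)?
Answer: √11577 ≈ 107.60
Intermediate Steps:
m(w) = 2*w² (m(w) = w*(2*w) = 2*w²)
E = 10609 (E = 103² = 10609)
√(E + m(-5*5 + 3)) = √(10609 + 2*(-5*5 + 3)²) = √(10609 + 2*(-25 + 3)²) = √(10609 + 2*(-22)²) = √(10609 + 2*484) = √(10609 + 968) = √11577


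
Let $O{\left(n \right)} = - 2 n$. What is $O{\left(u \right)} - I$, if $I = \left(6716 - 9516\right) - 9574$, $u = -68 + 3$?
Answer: $12504$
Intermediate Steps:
$u = -65$
$I = -12374$ ($I = -2800 - 9574 = -12374$)
$O{\left(u \right)} - I = \left(-2\right) \left(-65\right) - -12374 = 130 + 12374 = 12504$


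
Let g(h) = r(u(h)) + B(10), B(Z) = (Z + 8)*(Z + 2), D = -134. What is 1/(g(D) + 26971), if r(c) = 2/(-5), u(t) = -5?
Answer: 5/135933 ≈ 3.6783e-5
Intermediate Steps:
B(Z) = (2 + Z)*(8 + Z) (B(Z) = (8 + Z)*(2 + Z) = (2 + Z)*(8 + Z))
r(c) = -⅖ (r(c) = 2*(-⅕) = -⅖)
g(h) = 1078/5 (g(h) = -⅖ + (16 + 10² + 10*10) = -⅖ + (16 + 100 + 100) = -⅖ + 216 = 1078/5)
1/(g(D) + 26971) = 1/(1078/5 + 26971) = 1/(135933/5) = 5/135933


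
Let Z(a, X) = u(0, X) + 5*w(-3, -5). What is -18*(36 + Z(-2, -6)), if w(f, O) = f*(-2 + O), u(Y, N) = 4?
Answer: -2610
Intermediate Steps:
Z(a, X) = 109 (Z(a, X) = 4 + 5*(-3*(-2 - 5)) = 4 + 5*(-3*(-7)) = 4 + 5*21 = 4 + 105 = 109)
-18*(36 + Z(-2, -6)) = -18*(36 + 109) = -18*145 = -2610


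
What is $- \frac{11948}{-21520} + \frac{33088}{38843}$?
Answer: $\frac{294037481}{208975340} \approx 1.407$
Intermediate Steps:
$- \frac{11948}{-21520} + \frac{33088}{38843} = \left(-11948\right) \left(- \frac{1}{21520}\right) + 33088 \cdot \frac{1}{38843} = \frac{2987}{5380} + \frac{33088}{38843} = \frac{294037481}{208975340}$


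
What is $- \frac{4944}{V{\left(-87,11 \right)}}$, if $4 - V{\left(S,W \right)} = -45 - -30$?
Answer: $- \frac{4944}{19} \approx -260.21$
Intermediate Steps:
$V{\left(S,W \right)} = 19$ ($V{\left(S,W \right)} = 4 - \left(-45 - -30\right) = 4 - \left(-45 + 30\right) = 4 - -15 = 4 + 15 = 19$)
$- \frac{4944}{V{\left(-87,11 \right)}} = - \frac{4944}{19}$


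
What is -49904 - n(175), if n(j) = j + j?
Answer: -50254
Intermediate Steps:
n(j) = 2*j
-49904 - n(175) = -49904 - 2*175 = -49904 - 1*350 = -49904 - 350 = -50254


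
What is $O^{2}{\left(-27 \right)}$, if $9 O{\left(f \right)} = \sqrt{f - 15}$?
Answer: $- \frac{14}{27} \approx -0.51852$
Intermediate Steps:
$O{\left(f \right)} = \frac{\sqrt{-15 + f}}{9}$ ($O{\left(f \right)} = \frac{\sqrt{f - 15}}{9} = \frac{\sqrt{-15 + f}}{9}$)
$O^{2}{\left(-27 \right)} = \left(\frac{\sqrt{-15 - 27}}{9}\right)^{2} = \left(\frac{\sqrt{-42}}{9}\right)^{2} = \left(\frac{i \sqrt{42}}{9}\right)^{2} = - \frac{14}{27}$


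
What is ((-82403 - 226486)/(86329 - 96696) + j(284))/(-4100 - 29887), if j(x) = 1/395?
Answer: -17431646/19882225065 ≈ -0.00087675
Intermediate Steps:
j(x) = 1/395
((-82403 - 226486)/(86329 - 96696) + j(284))/(-4100 - 29887) = ((-82403 - 226486)/(86329 - 96696) + 1/395)/(-4100 - 29887) = (-308889/(-10367) + 1/395)/(-33987) = (-308889*(-1/10367) + 1/395)*(-1/33987) = (44127/1481 + 1/395)*(-1/33987) = (17431646/584995)*(-1/33987) = -17431646/19882225065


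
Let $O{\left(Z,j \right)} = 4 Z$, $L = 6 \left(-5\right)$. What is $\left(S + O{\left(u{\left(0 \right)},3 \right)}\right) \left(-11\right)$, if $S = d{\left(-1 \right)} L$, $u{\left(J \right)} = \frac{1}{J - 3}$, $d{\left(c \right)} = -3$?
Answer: $- \frac{2926}{3} \approx -975.33$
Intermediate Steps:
$L = -30$
$u{\left(J \right)} = \frac{1}{-3 + J}$
$S = 90$ ($S = \left(-3\right) \left(-30\right) = 90$)
$\left(S + O{\left(u{\left(0 \right)},3 \right)}\right) \left(-11\right) = \left(90 + \frac{4}{-3 + 0}\right) \left(-11\right) = \left(90 + \frac{4}{-3}\right) \left(-11\right) = \left(90 + 4 \left(- \frac{1}{3}\right)\right) \left(-11\right) = \left(90 - \frac{4}{3}\right) \left(-11\right) = \frac{266}{3} \left(-11\right) = - \frac{2926}{3}$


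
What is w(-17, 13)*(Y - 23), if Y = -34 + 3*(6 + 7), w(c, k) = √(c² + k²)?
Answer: -18*√458 ≈ -385.22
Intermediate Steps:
Y = 5 (Y = -34 + 3*13 = -34 + 39 = 5)
w(-17, 13)*(Y - 23) = √((-17)² + 13²)*(5 - 23) = √(289 + 169)*(-18) = √458*(-18) = -18*√458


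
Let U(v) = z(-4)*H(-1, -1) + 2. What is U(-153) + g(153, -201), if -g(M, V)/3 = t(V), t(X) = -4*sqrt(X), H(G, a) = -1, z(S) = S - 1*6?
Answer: 12 + 12*I*sqrt(201) ≈ 12.0 + 170.13*I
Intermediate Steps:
z(S) = -6 + S (z(S) = S - 6 = -6 + S)
U(v) = 12 (U(v) = (-6 - 4)*(-1) + 2 = -10*(-1) + 2 = 10 + 2 = 12)
g(M, V) = 12*sqrt(V) (g(M, V) = -(-12)*sqrt(V) = 12*sqrt(V))
U(-153) + g(153, -201) = 12 + 12*sqrt(-201) = 12 + 12*(I*sqrt(201)) = 12 + 12*I*sqrt(201)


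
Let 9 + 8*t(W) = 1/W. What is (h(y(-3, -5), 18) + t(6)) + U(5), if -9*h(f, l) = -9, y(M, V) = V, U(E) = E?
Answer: 235/48 ≈ 4.8958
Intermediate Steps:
t(W) = -9/8 + 1/(8*W)
h(f, l) = 1 (h(f, l) = -1/9*(-9) = 1)
(h(y(-3, -5), 18) + t(6)) + U(5) = (1 + (1/8)*(1 - 9*6)/6) + 5 = (1 + (1/8)*(1/6)*(1 - 54)) + 5 = (1 + (1/8)*(1/6)*(-53)) + 5 = (1 - 53/48) + 5 = -5/48 + 5 = 235/48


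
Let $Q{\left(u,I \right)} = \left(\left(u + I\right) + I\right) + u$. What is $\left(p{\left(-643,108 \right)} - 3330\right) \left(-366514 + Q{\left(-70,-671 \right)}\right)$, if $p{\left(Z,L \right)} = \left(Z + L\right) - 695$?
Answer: $1678061760$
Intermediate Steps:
$Q{\left(u,I \right)} = 2 I + 2 u$ ($Q{\left(u,I \right)} = \left(\left(I + u\right) + I\right) + u = \left(u + 2 I\right) + u = 2 I + 2 u$)
$p{\left(Z,L \right)} = -695 + L + Z$ ($p{\left(Z,L \right)} = \left(L + Z\right) - 695 = -695 + L + Z$)
$\left(p{\left(-643,108 \right)} - 3330\right) \left(-366514 + Q{\left(-70,-671 \right)}\right) = \left(\left(-695 + 108 - 643\right) - 3330\right) \left(-366514 + \left(2 \left(-671\right) + 2 \left(-70\right)\right)\right) = \left(-1230 - 3330\right) \left(-366514 - 1482\right) = - 4560 \left(-366514 - 1482\right) = \left(-4560\right) \left(-367996\right) = 1678061760$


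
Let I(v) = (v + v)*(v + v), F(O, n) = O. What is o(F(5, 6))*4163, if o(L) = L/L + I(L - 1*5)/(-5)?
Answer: 4163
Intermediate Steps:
I(v) = 4*v² (I(v) = (2*v)*(2*v) = 4*v²)
o(L) = 1 - 4*(-5 + L)²/5 (o(L) = L/L + (4*(L - 1*5)²)/(-5) = 1 + (4*(L - 5)²)*(-⅕) = 1 + (4*(-5 + L)²)*(-⅕) = 1 - 4*(-5 + L)²/5)
o(F(5, 6))*4163 = (1 - 4*(-5 + 5)²/5)*4163 = (1 - ⅘*0²)*4163 = (1 - ⅘*0)*4163 = (1 + 0)*4163 = 1*4163 = 4163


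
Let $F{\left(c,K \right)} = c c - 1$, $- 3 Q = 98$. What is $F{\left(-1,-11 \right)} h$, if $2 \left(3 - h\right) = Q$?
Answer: $0$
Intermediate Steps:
$Q = - \frac{98}{3}$ ($Q = \left(- \frac{1}{3}\right) 98 = - \frac{98}{3} \approx -32.667$)
$h = \frac{58}{3}$ ($h = 3 - - \frac{49}{3} = 3 + \frac{49}{3} = \frac{58}{3} \approx 19.333$)
$F{\left(c,K \right)} = -1 + c^{2}$ ($F{\left(c,K \right)} = c^{2} - 1 = -1 + c^{2}$)
$F{\left(-1,-11 \right)} h = \left(-1 + \left(-1\right)^{2}\right) \frac{58}{3} = \left(-1 + 1\right) \frac{58}{3} = 0 \cdot \frac{58}{3} = 0$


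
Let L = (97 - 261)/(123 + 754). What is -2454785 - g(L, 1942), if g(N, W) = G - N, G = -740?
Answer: -2152197629/877 ≈ -2.4540e+6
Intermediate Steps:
L = -164/877 ≈ -0.18700
g(N, W) = -740 - N
-2454785 - g(L, 1942) = -2454785 - (-740 - 1*(-164/877)) = -2454785 - (-740 + 164/877) = -2454785 - 1*(-648816/877) = -2454785 + 648816/877 = -2152197629/877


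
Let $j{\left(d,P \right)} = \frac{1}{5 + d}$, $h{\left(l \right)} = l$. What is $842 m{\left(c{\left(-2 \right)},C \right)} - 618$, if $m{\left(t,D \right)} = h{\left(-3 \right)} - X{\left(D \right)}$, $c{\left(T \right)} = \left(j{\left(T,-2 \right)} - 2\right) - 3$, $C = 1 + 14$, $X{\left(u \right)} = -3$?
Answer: $-618$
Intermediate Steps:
$C = 15$
$c{\left(T \right)} = -5 + \frac{1}{5 + T}$ ($c{\left(T \right)} = \left(\frac{1}{5 + T} - 2\right) - 3 = \left(-2 + \frac{1}{5 + T}\right) - 3 = -5 + \frac{1}{5 + T}$)
$m{\left(t,D \right)} = 0$ ($m{\left(t,D \right)} = -3 - -3 = -3 + 3 = 0$)
$842 m{\left(c{\left(-2 \right)},C \right)} - 618 = 842 \cdot 0 - 618 = 0 - 618 = -618$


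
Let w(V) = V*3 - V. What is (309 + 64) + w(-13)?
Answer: 347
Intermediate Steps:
w(V) = 2*V (w(V) = 3*V - V = 2*V)
(309 + 64) + w(-13) = (309 + 64) + 2*(-13) = 373 - 26 = 347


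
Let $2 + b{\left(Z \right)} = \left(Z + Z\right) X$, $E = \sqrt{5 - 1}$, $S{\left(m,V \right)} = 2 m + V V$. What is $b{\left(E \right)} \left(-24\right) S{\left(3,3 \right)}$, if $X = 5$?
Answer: $-6480$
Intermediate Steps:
$S{\left(m,V \right)} = V^{2} + 2 m$ ($S{\left(m,V \right)} = 2 m + V^{2} = V^{2} + 2 m$)
$E = 2$ ($E = \sqrt{4} = 2$)
$b{\left(Z \right)} = -2 + 10 Z$ ($b{\left(Z \right)} = -2 + \left(Z + Z\right) 5 = -2 + 2 Z 5 = -2 + 10 Z$)
$b{\left(E \right)} \left(-24\right) S{\left(3,3 \right)} = \left(-2 + 10 \cdot 2\right) \left(-24\right) \left(3^{2} + 2 \cdot 3\right) = \left(-2 + 20\right) \left(-24\right) \left(9 + 6\right) = 18 \left(-24\right) 15 = \left(-432\right) 15 = -6480$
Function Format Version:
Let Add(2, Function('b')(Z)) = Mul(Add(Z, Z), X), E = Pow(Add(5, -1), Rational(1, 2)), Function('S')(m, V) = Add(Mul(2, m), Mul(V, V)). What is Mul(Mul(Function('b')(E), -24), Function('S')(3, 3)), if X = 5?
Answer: -6480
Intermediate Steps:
Function('S')(m, V) = Add(Pow(V, 2), Mul(2, m)) (Function('S')(m, V) = Add(Mul(2, m), Pow(V, 2)) = Add(Pow(V, 2), Mul(2, m)))
E = 2 (E = Pow(4, Rational(1, 2)) = 2)
Function('b')(Z) = Add(-2, Mul(10, Z)) (Function('b')(Z) = Add(-2, Mul(Add(Z, Z), 5)) = Add(-2, Mul(Mul(2, Z), 5)) = Add(-2, Mul(10, Z)))
Mul(Mul(Function('b')(E), -24), Function('S')(3, 3)) = Mul(Mul(Add(-2, Mul(10, 2)), -24), Add(Pow(3, 2), Mul(2, 3))) = Mul(Mul(Add(-2, 20), -24), Add(9, 6)) = Mul(Mul(18, -24), 15) = Mul(-432, 15) = -6480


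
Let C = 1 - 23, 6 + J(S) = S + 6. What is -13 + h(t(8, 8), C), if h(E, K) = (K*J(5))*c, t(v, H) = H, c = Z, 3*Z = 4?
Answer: -479/3 ≈ -159.67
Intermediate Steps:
J(S) = S (J(S) = -6 + (S + 6) = -6 + (6 + S) = S)
Z = 4/3 (Z = (1/3)*4 = 4/3 ≈ 1.3333)
c = 4/3 ≈ 1.3333
C = -22
h(E, K) = 20*K/3 (h(E, K) = (K*5)*(4/3) = (5*K)*(4/3) = 20*K/3)
-13 + h(t(8, 8), C) = -13 + (20/3)*(-22) = -13 - 440/3 = -479/3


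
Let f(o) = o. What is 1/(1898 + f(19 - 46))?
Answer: 1/1871 ≈ 0.00053447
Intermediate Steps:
1/(1898 + f(19 - 46)) = 1/(1898 + (19 - 46)) = 1/(1898 - 27) = 1/1871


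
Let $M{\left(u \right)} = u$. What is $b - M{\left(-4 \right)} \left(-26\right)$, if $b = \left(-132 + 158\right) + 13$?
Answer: $-65$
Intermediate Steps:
$b = 39$ ($b = 26 + 13 = 39$)
$b - M{\left(-4 \right)} \left(-26\right) = 39 - \left(-4\right) \left(-26\right) = 39 - 104 = -65$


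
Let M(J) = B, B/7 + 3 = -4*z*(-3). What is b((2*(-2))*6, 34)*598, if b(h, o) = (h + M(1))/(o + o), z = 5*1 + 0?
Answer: 112125/34 ≈ 3297.8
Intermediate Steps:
z = 5 (z = 5 + 0 = 5)
B = 399 (B = -21 + 7*(-4*5*(-3)) = -21 + 7*(-20*(-3)) = -21 + 7*60 = -21 + 420 = 399)
M(J) = 399
b(h, o) = (399 + h)/(2*o) (b(h, o) = (h + 399)/(o + o) = (399 + h)/((2*o)) = (399 + h)*(1/(2*o)) = (399 + h)/(2*o))
b((2*(-2))*6, 34)*598 = ((1/2)*(399 + (2*(-2))*6)/34)*598 = ((1/2)*(1/34)*(399 - 4*6))*598 = ((1/2)*(1/34)*(399 - 24))*598 = ((1/2)*(1/34)*375)*598 = (375/68)*598 = 112125/34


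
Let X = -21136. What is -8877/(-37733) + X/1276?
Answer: -196549409/12036827 ≈ -16.329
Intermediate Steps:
-8877/(-37733) + X/1276 = -8877/(-37733) - 21136/1276 = -8877*(-1/37733) - 21136*1/1276 = 8877/37733 - 5284/319 = -196549409/12036827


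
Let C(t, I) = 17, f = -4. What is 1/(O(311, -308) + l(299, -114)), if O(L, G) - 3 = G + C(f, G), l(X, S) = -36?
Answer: -1/324 ≈ -0.0030864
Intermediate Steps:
O(L, G) = 20 + G (O(L, G) = 3 + (G + 17) = 3 + (17 + G) = 20 + G)
1/(O(311, -308) + l(299, -114)) = 1/((20 - 308) - 36) = 1/(-288 - 36) = 1/(-324) = -1/324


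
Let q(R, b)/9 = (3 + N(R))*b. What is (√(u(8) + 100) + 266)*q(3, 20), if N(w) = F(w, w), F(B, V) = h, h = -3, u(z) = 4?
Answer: 0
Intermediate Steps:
F(B, V) = -3
N(w) = -3
q(R, b) = 0 (q(R, b) = 9*((3 - 3)*b) = 9*(0*b) = 9*0 = 0)
(√(u(8) + 100) + 266)*q(3, 20) = (√(4 + 100) + 266)*0 = (√104 + 266)*0 = (2*√26 + 266)*0 = (266 + 2*√26)*0 = 0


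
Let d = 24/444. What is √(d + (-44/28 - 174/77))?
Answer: I*√30658089/2849 ≈ 1.9435*I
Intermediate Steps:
d = 2/37 (d = 24*(1/444) = 2/37 ≈ 0.054054)
√(d + (-44/28 - 174/77)) = √(2/37 + (-44/28 - 174/77)) = √(2/37 + (-44*1/28 - 174*1/77)) = √(2/37 + (-11/7 - 174/77)) = √(2/37 - 295/77) = √(-10761/2849) = I*√30658089/2849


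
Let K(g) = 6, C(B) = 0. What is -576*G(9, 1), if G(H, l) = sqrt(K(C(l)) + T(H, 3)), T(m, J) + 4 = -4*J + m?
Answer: -576*I ≈ -576.0*I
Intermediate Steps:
T(m, J) = -4 + m - 4*J (T(m, J) = -4 + (-4*J + m) = -4 + (m - 4*J) = -4 + m - 4*J)
G(H, l) = sqrt(-10 + H) (G(H, l) = sqrt(6 + (-4 + H - 4*3)) = sqrt(6 + (-4 + H - 12)) = sqrt(6 + (-16 + H)) = sqrt(-10 + H))
-576*G(9, 1) = -576*sqrt(-10 + 9) = -576*I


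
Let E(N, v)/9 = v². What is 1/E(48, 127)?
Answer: 1/145161 ≈ 6.8889e-6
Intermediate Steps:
E(N, v) = 9*v²
1/E(48, 127) = 1/(9*127²) = 1/(9*16129) = 1/145161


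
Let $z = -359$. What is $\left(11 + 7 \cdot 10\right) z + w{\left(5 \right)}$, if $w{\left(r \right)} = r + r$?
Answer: $-29069$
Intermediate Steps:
$w{\left(r \right)} = 2 r$
$\left(11 + 7 \cdot 10\right) z + w{\left(5 \right)} = \left(11 + 7 \cdot 10\right) \left(-359\right) + 2 \cdot 5 = \left(11 + 70\right) \left(-359\right) + 10 = 81 \left(-359\right) + 10 = -29079 + 10 = -29069$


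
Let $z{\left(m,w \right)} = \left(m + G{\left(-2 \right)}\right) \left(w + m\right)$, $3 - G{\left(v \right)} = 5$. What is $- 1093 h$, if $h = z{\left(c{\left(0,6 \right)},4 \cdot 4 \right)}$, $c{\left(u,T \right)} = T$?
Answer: $-96184$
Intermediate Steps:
$G{\left(v \right)} = -2$ ($G{\left(v \right)} = 3 - 5 = -2$)
$z{\left(m,w \right)} = \left(-2 + m\right) \left(m + w\right)$ ($z{\left(m,w \right)} = \left(m - 2\right) \left(w + m\right) = \left(-2 + m\right) \left(m + w\right)$)
$h = 88$ ($h = 6^{2} - 12 - 2 \cdot 4 \cdot 4 + 6 \cdot 4 \cdot 4 = 36 - 12 - 32 + 6 \cdot 16 = 36 - 12 - 32 + 96 = 88$)
$- 1093 h = \left(-1093\right) 88 = -96184$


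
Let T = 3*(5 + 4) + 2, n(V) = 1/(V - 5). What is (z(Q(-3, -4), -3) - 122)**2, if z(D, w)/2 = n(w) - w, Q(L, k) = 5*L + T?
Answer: 216225/16 ≈ 13514.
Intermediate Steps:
n(V) = 1/(-5 + V)
T = 29 (T = 3*9 + 2 = 27 + 2 = 29)
Q(L, k) = 29 + 5*L (Q(L, k) = 5*L + 29 = 29 + 5*L)
z(D, w) = -2*w + 2/(-5 + w) (z(D, w) = 2*(1/(-5 + w) - w) = -2*w + 2/(-5 + w))
(z(Q(-3, -4), -3) - 122)**2 = (2*(1 - 1*(-3)*(-5 - 3))/(-5 - 3) - 122)**2 = (2*(1 - 1*(-3)*(-8))/(-8) - 122)**2 = (2*(-1/8)*(1 - 24) - 122)**2 = (2*(-1/8)*(-23) - 122)**2 = (23/4 - 122)**2 = (-465/4)**2 = 216225/16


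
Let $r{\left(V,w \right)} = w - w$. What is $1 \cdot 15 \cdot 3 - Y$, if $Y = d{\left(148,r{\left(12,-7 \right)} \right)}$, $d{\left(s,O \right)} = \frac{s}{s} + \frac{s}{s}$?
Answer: $43$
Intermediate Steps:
$r{\left(V,w \right)} = 0$
$d{\left(s,O \right)} = 2$ ($d{\left(s,O \right)} = 1 + 1 = 2$)
$Y = 2$
$1 \cdot 15 \cdot 3 - Y = 1 \cdot 15 \cdot 3 - 2 = 15 \cdot 3 - 2 = 45 - 2 = 43$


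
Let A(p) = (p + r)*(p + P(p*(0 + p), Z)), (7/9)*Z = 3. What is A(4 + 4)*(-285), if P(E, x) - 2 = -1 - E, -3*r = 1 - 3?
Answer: 135850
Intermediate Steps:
Z = 27/7 (Z = (9/7)*3 = 27/7 ≈ 3.8571)
r = 2/3 (r = -(1 - 3)/3 = -1/3*(-2) = 2/3 ≈ 0.66667)
P(E, x) = 1 - E (P(E, x) = 2 + (-1 - E) = 1 - E)
A(p) = (2/3 + p)*(1 + p - p**2) (A(p) = (p + 2/3)*(p + (1 - p*(0 + p))) = (2/3 + p)*(p + (1 - p*p)) = (2/3 + p)*(p + (1 - p**2)) = (2/3 + p)*(1 + p - p**2))
A(4 + 4)*(-285) = (2/3 - (4 + 4)**3 + (4 + 4)**2/3 + 5*(4 + 4)/3)*(-285) = (2/3 - 1*8**3 + (1/3)*8**2 + (5/3)*8)*(-285) = (2/3 - 1*512 + (1/3)*64 + 40/3)*(-285) = (2/3 - 512 + 64/3 + 40/3)*(-285) = -1430/3*(-285) = 135850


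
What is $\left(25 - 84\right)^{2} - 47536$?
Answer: $-44055$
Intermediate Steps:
$\left(25 - 84\right)^{2} - 47536 = \left(-59\right)^{2} - 47536 = 3481 - 47536 = -44055$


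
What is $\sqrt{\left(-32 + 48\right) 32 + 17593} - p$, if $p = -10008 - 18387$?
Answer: $28395 + \sqrt{18105} \approx 28530.0$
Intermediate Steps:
$p = -28395$
$\sqrt{\left(-32 + 48\right) 32 + 17593} - p = \sqrt{\left(-32 + 48\right) 32 + 17593} - -28395 = \sqrt{16 \cdot 32 + 17593} + 28395 = \sqrt{512 + 17593} + 28395 = \sqrt{18105} + 28395 = 28395 + \sqrt{18105}$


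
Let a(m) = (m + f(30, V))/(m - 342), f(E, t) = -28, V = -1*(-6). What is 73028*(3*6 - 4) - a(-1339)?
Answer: 1718639585/1681 ≈ 1.0224e+6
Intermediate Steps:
V = 6
a(m) = (-28 + m)/(-342 + m) (a(m) = (m - 28)/(m - 342) = (-28 + m)/(-342 + m))
73028*(3*6 - 4) - a(-1339) = 73028*(3*6 - 4) - (-28 - 1339)/(-342 - 1339) = 73028*(18 - 4) - (-1367)/(-1681) = 73028*14 - (-1)*(-1367)/1681 = 1022392 - 1*1367/1681 = 1022392 - 1367/1681 = 1718639585/1681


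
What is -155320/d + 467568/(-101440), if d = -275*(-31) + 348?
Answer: -1244024479/56254820 ≈ -22.114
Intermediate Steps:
d = 8873 (d = 8525 + 348 = 8873)
-155320/d + 467568/(-101440) = -155320/8873 + 467568/(-101440) = -155320*1/8873 + 467568*(-1/101440) = -155320/8873 - 29223/6340 = -1244024479/56254820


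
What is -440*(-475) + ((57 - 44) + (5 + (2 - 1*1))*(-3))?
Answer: 208995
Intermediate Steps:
-440*(-475) + ((57 - 44) + (5 + (2 - 1*1))*(-3)) = 209000 + (13 + (5 + (2 - 1))*(-3)) = 209000 + (13 + (5 + 1)*(-3)) = 209000 + (13 + 6*(-3)) = 209000 + (13 - 18) = 209000 - 5 = 208995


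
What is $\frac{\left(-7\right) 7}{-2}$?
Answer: $\frac{49}{2} \approx 24.5$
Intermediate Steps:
$\frac{\left(-7\right) 7}{-2} = \left(-49\right) \left(- \frac{1}{2}\right) = \frac{49}{2}$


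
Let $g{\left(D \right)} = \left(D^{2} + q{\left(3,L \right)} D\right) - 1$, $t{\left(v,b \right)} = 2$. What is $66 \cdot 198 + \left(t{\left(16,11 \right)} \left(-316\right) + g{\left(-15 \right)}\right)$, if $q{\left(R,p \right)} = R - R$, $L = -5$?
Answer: $12660$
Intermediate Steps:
$q{\left(R,p \right)} = 0$
$g{\left(D \right)} = -1 + D^{2}$ ($g{\left(D \right)} = \left(D^{2} + 0 D\right) - 1 = \left(D^{2} + 0\right) - 1 = D^{2} - 1 = -1 + D^{2}$)
$66 \cdot 198 + \left(t{\left(16,11 \right)} \left(-316\right) + g{\left(-15 \right)}\right) = 66 \cdot 198 + \left(2 \left(-316\right) - \left(1 - \left(-15\right)^{2}\right)\right) = 13068 + \left(-632 + \left(-1 + 225\right)\right) = 13068 + \left(-632 + 224\right) = 13068 - 408 = 12660$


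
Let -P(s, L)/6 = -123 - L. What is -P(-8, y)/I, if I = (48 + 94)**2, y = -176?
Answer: 159/10082 ≈ 0.015771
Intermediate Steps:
P(s, L) = 738 + 6*L (P(s, L) = -6*(-123 - L) = 738 + 6*L)
I = 20164 (I = 142**2 = 20164)
-P(-8, y)/I = -(738 + 6*(-176))/20164 = -(738 - 1056)/20164 = -(-318)/20164 = -1*(-159/10082) = 159/10082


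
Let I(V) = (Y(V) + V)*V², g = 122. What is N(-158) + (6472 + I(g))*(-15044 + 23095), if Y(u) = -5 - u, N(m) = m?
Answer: -547049506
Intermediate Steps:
I(V) = -5*V² (I(V) = ((-5 - V) + V)*V² = -5*V²)
N(-158) + (6472 + I(g))*(-15044 + 23095) = -158 + (6472 - 5*122²)*(-15044 + 23095) = -158 + (6472 - 5*14884)*8051 = -158 + (6472 - 74420)*8051 = -158 - 67948*8051 = -158 - 547049348 = -547049506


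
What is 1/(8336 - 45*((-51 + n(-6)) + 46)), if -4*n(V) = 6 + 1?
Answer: 4/34559 ≈ 0.00011574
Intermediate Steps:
n(V) = -7/4 (n(V) = -(6 + 1)/4 = -¼*7 = -7/4)
1/(8336 - 45*((-51 + n(-6)) + 46)) = 1/(8336 - 45*((-51 - 7/4) + 46)) = 1/(8336 - 45*(-211/4 + 46)) = 1/(8336 - 45*(-27/4)) = 1/(8336 + 1215/4) = 1/(34559/4) = 4/34559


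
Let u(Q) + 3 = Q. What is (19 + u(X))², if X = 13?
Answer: 841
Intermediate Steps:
u(Q) = -3 + Q
(19 + u(X))² = (19 + (-3 + 13))² = (19 + 10)² = 29² = 841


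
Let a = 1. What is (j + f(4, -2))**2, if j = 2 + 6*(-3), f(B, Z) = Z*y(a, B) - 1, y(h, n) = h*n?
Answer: 625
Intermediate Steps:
f(B, Z) = -1 + B*Z (f(B, Z) = Z*(1*B) - 1 = Z*B - 1 = B*Z - 1 = -1 + B*Z)
j = -16 (j = 2 - 18 = -16)
(j + f(4, -2))**2 = (-16 + (-1 + 4*(-2)))**2 = (-16 + (-1 - 8))**2 = (-16 - 9)**2 = (-25)**2 = 625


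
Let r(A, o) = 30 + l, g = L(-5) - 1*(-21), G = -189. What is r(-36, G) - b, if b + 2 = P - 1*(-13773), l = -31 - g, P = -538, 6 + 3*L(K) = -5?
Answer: -39754/3 ≈ -13251.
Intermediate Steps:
L(K) = -11/3 (L(K) = -2 + (⅓)*(-5) = -2 - 5/3 = -11/3)
g = 52/3 (g = -11/3 - 1*(-21) = -11/3 + 21 = 52/3 ≈ 17.333)
l = -145/3 (l = -31 - 1*52/3 = -31 - 52/3 = -145/3 ≈ -48.333)
b = 13233 (b = -2 + (-538 - 1*(-13773)) = -2 + (-538 + 13773) = -2 + 13235 = 13233)
r(A, o) = -55/3 (r(A, o) = 30 - 145/3 = -55/3)
r(-36, G) - b = -55/3 - 1*13233 = -55/3 - 13233 = -39754/3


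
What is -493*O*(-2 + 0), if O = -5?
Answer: -4930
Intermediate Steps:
-493*O*(-2 + 0) = -(-2465)*(-2 + 0) = -(-2465)*(-2) = -493*10 = -4930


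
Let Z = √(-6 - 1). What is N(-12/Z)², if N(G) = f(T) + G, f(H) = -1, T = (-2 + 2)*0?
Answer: (7 - 12*I*√7)²/49 ≈ -19.571 - 9.0712*I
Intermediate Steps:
T = 0 (T = 0*0 = 0)
Z = I*√7 (Z = √(-7) = I*√7 ≈ 2.6458*I)
N(G) = -1 + G
N(-12/Z)² = (-1 - 12*(-I*√7/7))² = (-1 - (-12)*I*√7/7)² = (-1 + 12*I*√7/7)²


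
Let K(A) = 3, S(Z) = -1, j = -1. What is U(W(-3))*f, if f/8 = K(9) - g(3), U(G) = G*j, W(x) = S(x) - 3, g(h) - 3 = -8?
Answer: 256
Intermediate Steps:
g(h) = -5 (g(h) = 3 - 8 = -5)
W(x) = -4 (W(x) = -1 - 3 = -4)
U(G) = -G (U(G) = G*(-1) = -G)
f = 64 (f = 8*(3 - 1*(-5)) = 8*(3 + 5) = 8*8 = 64)
U(W(-3))*f = -1*(-4)*64 = 4*64 = 256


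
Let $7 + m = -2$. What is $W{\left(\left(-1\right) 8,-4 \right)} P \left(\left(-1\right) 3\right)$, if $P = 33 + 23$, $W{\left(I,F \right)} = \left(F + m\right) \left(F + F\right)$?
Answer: $-17472$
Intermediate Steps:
$m = -9$ ($m = -7 - 2 = -9$)
$W{\left(I,F \right)} = 2 F \left(-9 + F\right)$ ($W{\left(I,F \right)} = \left(F - 9\right) \left(F + F\right) = \left(-9 + F\right) 2 F = 2 F \left(-9 + F\right)$)
$P = 56$
$W{\left(\left(-1\right) 8,-4 \right)} P \left(\left(-1\right) 3\right) = 2 \left(-4\right) \left(-9 - 4\right) 56 \left(\left(-1\right) 3\right) = 2 \left(-4\right) \left(-13\right) 56 \left(-3\right) = 104 \cdot 56 \left(-3\right) = 5824 \left(-3\right) = -17472$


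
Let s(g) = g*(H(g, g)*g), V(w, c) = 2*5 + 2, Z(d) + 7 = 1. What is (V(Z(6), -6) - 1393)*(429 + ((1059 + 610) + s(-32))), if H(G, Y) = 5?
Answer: -9968058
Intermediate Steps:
Z(d) = -6 (Z(d) = -7 + 1 = -6)
V(w, c) = 12 (V(w, c) = 10 + 2 = 12)
s(g) = 5*g² (s(g) = g*(5*g) = 5*g²)
(V(Z(6), -6) - 1393)*(429 + ((1059 + 610) + s(-32))) = (12 - 1393)*(429 + ((1059 + 610) + 5*(-32)²)) = -1381*(429 + (1669 + 5*1024)) = -1381*(429 + (1669 + 5120)) = -1381*(429 + 6789) = -1381*7218 = -9968058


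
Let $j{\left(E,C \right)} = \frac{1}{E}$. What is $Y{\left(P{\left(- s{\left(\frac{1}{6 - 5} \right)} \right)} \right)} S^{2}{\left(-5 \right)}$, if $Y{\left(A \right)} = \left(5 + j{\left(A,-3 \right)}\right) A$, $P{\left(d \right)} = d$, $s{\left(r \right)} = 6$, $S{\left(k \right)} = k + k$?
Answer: $-2900$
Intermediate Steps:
$S{\left(k \right)} = 2 k$
$Y{\left(A \right)} = A \left(5 + \frac{1}{A}\right)$ ($Y{\left(A \right)} = \left(5 + \frac{1}{A}\right) A = A \left(5 + \frac{1}{A}\right)$)
$Y{\left(P{\left(- s{\left(\frac{1}{6 - 5} \right)} \right)} \right)} S^{2}{\left(-5 \right)} = \left(1 + 5 \left(\left(-1\right) 6\right)\right) \left(2 \left(-5\right)\right)^{2} = \left(1 + 5 \left(-6\right)\right) \left(-10\right)^{2} = \left(1 - 30\right) 100 = \left(-29\right) 100 = -2900$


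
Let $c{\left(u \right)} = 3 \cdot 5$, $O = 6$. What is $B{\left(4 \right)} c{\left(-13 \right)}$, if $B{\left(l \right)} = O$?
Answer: $90$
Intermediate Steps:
$c{\left(u \right)} = 15$
$B{\left(l \right)} = 6$
$B{\left(4 \right)} c{\left(-13 \right)} = 6 \cdot 15 = 90$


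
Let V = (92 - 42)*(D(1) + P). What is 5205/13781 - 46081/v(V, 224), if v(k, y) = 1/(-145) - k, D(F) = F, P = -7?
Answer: -91854715550/599459719 ≈ -153.23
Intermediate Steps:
V = -300 (V = (92 - 42)*(1 - 7) = 50*(-6) = -300)
v(k, y) = -1/145 - k
5205/13781 - 46081/v(V, 224) = 5205/13781 - 46081/(-1/145 - 1*(-300)) = 5205*(1/13781) - 46081/(-1/145 + 300) = 5205/13781 - 46081/43499/145 = 5205/13781 - 46081*145/43499 = 5205/13781 - 6681745/43499 = -91854715550/599459719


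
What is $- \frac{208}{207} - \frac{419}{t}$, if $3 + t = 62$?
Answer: $- \frac{99005}{12213} \approx -8.1065$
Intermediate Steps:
$t = 59$ ($t = -3 + 62 = 59$)
$- \frac{208}{207} - \frac{419}{t} = - \frac{208}{207} - \frac{419}{59} = - \frac{99005}{12213}$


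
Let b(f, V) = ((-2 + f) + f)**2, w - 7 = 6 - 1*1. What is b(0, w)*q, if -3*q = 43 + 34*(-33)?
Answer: 4316/3 ≈ 1438.7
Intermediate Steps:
q = 1079/3 (q = -(43 + 34*(-33))/3 = -(43 - 1122)/3 = -1/3*(-1079) = 1079/3 ≈ 359.67)
w = 12 (w = 7 + (6 - 1*1) = 7 + (6 - 1) = 7 + 5 = 12)
b(f, V) = (-2 + 2*f)**2
b(0, w)*q = (4*(-1 + 0)**2)*(1079/3) = (4*(-1)**2)*(1079/3) = (4*1)*(1079/3) = 4*(1079/3) = 4316/3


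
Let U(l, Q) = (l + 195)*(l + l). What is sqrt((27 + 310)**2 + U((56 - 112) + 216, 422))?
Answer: 3*sqrt(25241) ≈ 476.62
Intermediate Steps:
U(l, Q) = 2*l*(195 + l) (U(l, Q) = (195 + l)*(2*l) = 2*l*(195 + l))
sqrt((27 + 310)**2 + U((56 - 112) + 216, 422)) = sqrt((27 + 310)**2 + 2*((56 - 112) + 216)*(195 + ((56 - 112) + 216))) = sqrt(337**2 + 2*(-56 + 216)*(195 + (-56 + 216))) = sqrt(113569 + 2*160*(195 + 160)) = sqrt(113569 + 2*160*355) = sqrt(113569 + 113600) = sqrt(227169) = 3*sqrt(25241)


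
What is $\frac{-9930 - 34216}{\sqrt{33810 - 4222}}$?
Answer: $- \frac{22073 \sqrt{7397}}{7397} \approx -256.65$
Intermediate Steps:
$\frac{-9930 - 34216}{\sqrt{33810 - 4222}} = - \frac{44146}{\sqrt{29588}} = - \frac{44146}{2 \sqrt{7397}} = - 44146 \frac{\sqrt{7397}}{14794} = - \frac{22073 \sqrt{7397}}{7397}$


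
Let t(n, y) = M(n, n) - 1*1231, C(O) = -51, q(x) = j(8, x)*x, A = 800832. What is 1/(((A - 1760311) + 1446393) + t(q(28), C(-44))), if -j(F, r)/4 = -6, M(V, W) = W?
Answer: 1/486355 ≈ 2.0561e-6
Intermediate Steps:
j(F, r) = 24 (j(F, r) = -4*(-6) = 24)
q(x) = 24*x
t(n, y) = -1231 + n (t(n, y) = n - 1*1231 = n - 1231 = -1231 + n)
1/(((A - 1760311) + 1446393) + t(q(28), C(-44))) = 1/(((800832 - 1760311) + 1446393) + (-1231 + 24*28)) = 1/((-959479 + 1446393) + (-1231 + 672)) = 1/(486914 - 559) = 1/486355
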